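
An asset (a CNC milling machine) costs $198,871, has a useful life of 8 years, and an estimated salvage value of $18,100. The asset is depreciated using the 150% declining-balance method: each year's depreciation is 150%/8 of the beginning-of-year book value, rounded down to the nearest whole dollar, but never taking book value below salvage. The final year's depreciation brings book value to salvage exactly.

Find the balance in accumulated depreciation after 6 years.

$141,653

Depreciable base = $198,871 − $18,100 = $180,771.
Year 1: ⌊$198,871 × 150%/8⌋ = $37,288. Book value $161,583.
Year 2: ⌊$161,583 × 150%/8⌋ = $30,296. Book value $131,287.
Year 3: ⌊$131,287 × 150%/8⌋ = $24,616. Book value $106,671.
Year 4: ⌊$106,671 × 150%/8⌋ = $20,000. Book value $86,671.
Year 5: ⌊$86,671 × 150%/8⌋ = $16,250. Book value $70,421.
Year 6: ⌊$70,421 × 150%/8⌋ = $13,203. Book value $57,218.
Accumulated through year 6 = $198,871 − $57,218 = $141,653.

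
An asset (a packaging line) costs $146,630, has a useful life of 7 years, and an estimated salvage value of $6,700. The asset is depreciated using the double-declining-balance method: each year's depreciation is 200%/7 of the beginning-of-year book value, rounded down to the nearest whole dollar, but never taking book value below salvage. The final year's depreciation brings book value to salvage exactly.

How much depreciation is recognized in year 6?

Depreciable base = $146,630 − $6,700 = $139,930.
Year 1: ⌊$146,630 × 200%/7⌋ = $41,894. Book value $104,736.
Year 2: ⌊$104,736 × 200%/7⌋ = $29,924. Book value $74,812.
Year 3: ⌊$74,812 × 200%/7⌋ = $21,374. Book value $53,438.
Year 4: ⌊$53,438 × 200%/7⌋ = $15,268. Book value $38,170.
Year 5: ⌊$38,170 × 200%/7⌋ = $10,905. Book value $27,265.
Year 6: ⌊$27,265 × 200%/7⌋ = $7,790. Book value $19,475.

$7,790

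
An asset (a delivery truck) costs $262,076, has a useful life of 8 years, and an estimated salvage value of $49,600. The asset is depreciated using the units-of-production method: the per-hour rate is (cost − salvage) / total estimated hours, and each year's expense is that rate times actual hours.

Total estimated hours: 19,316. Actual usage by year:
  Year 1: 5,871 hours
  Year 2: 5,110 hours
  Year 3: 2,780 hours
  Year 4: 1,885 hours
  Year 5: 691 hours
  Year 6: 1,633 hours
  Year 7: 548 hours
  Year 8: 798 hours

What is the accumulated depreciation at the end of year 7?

$203,698

Depreciable base = $262,076 − $49,600 = $212,476.
Rate = $212,476 / 19,316 hours = $11 per hour.
Year 1: 5,871 × $11 = $64,581. Book value $197,495.
Year 2: 5,110 × $11 = $56,210. Book value $141,285.
Year 3: 2,780 × $11 = $30,580. Book value $110,705.
Year 4: 1,885 × $11 = $20,735. Book value $89,970.
Year 5: 691 × $11 = $7,601. Book value $82,369.
Year 6: 1,633 × $11 = $17,963. Book value $64,406.
Year 7: 548 × $11 = $6,028. Book value $58,378.
Accumulated through year 7 = $262,076 − $58,378 = $203,698.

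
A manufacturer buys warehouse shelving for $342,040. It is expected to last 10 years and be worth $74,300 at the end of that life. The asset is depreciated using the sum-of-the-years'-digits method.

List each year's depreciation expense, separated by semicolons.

Depreciable base = $342,040 − $74,300 = $267,740.
Sum of the years' digits = 10+9+8+7+6+5+4+3+2+1 = 55.
Year 1: $267,740 × 10/55 = $48,680. Book value $293,360.
Year 2: $267,740 × 9/55 = $43,812. Book value $249,548.
Year 3: $267,740 × 8/55 = $38,944. Book value $210,604.
Year 4: $267,740 × 7/55 = $34,076. Book value $176,528.
Year 5: $267,740 × 6/55 = $29,208. Book value $147,320.
Year 6: $267,740 × 5/55 = $24,340. Book value $122,980.
Year 7: $267,740 × 4/55 = $19,472. Book value $103,508.
Year 8: $267,740 × 3/55 = $14,604. Book value $88,904.
Year 9: $267,740 × 2/55 = $9,736. Book value $79,168.
Year 10: $267,740 × 1/55 = $4,868. Book value $74,300.

$48,680; $43,812; $38,944; $34,076; $29,208; $24,340; $19,472; $14,604; $9,736; $4,868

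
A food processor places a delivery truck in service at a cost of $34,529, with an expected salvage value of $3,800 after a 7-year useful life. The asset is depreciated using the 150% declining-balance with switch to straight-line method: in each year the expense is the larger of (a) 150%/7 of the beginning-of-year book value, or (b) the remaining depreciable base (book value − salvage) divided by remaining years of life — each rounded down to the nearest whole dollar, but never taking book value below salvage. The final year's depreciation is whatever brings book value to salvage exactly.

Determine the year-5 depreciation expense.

Depreciable base = $34,529 − $3,800 = $30,729.
Year 1: DB = ⌊$34,529 × 150%/7⌋ = $7,399; SL = ⌊$30,729/7⌋ = $4,389 → take DB $7,399. Book value $27,130.
Year 2: DB = ⌊$27,130 × 150%/7⌋ = $5,813; SL = ⌊$23,330/6⌋ = $3,888 → take DB $5,813. Book value $21,317.
Year 3: DB = ⌊$21,317 × 150%/7⌋ = $4,567; SL = ⌊$17,517/5⌋ = $3,503 → take DB $4,567. Book value $16,750.
Year 4: DB = ⌊$16,750 × 150%/7⌋ = $3,589; SL = ⌊$12,950/4⌋ = $3,237 → take DB $3,589. Book value $13,161.
Year 5: DB = ⌊$13,161 × 150%/7⌋ = $2,820; SL = ⌊$9,361/3⌋ = $3,120 → take SL $3,120. Book value $10,041.

$3,120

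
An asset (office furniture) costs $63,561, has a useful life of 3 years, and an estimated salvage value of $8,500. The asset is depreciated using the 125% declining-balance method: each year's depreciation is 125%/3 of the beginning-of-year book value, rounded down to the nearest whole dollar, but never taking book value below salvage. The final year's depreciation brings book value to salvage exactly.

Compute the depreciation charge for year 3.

$13,129

Depreciable base = $63,561 − $8,500 = $55,061.
Year 1: ⌊$63,561 × 125%/3⌋ = $26,483. Book value $37,078.
Year 2: ⌊$37,078 × 125%/3⌋ = $15,449. Book value $21,629.
Year 3 (final): $21,629 − $8,500 = $13,129. Book value $8,500.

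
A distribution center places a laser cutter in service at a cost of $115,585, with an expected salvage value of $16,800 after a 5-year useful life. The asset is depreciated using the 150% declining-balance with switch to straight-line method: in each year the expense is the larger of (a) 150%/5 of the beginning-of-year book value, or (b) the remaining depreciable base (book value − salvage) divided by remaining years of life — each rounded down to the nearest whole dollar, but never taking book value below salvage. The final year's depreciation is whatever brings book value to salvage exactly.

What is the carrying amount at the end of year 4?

Depreciable base = $115,585 − $16,800 = $98,785.
Year 1: DB = ⌊$115,585 × 150%/5⌋ = $34,675; SL = ⌊$98,785/5⌋ = $19,757 → take DB $34,675. Book value $80,910.
Year 2: DB = ⌊$80,910 × 150%/5⌋ = $24,273; SL = ⌊$64,110/4⌋ = $16,027 → take DB $24,273. Book value $56,637.
Year 3: DB = ⌊$56,637 × 150%/5⌋ = $16,991; SL = ⌊$39,837/3⌋ = $13,279 → take DB $16,991. Book value $39,646.
Year 4: DB = ⌊$39,646 × 150%/5⌋ = $11,893; SL = ⌊$22,846/2⌋ = $11,423 → take DB $11,893. Book value $27,753.

$27,753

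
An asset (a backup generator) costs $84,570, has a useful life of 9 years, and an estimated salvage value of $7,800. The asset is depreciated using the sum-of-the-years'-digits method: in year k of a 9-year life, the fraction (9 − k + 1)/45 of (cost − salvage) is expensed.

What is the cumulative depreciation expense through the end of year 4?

Depreciable base = $84,570 − $7,800 = $76,770.
Sum of the years' digits = 9+8+7+6+5+4+3+2+1 = 45.
Year 1: $76,770 × 9/45 = $15,354. Book value $69,216.
Year 2: $76,770 × 8/45 = $13,648. Book value $55,568.
Year 3: $76,770 × 7/45 = $11,942. Book value $43,626.
Year 4: $76,770 × 6/45 = $10,236. Book value $33,390.
Accumulated through year 4 = $84,570 − $33,390 = $51,180.

$51,180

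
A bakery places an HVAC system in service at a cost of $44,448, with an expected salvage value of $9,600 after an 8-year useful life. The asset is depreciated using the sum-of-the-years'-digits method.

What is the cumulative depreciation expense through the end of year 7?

Depreciable base = $44,448 − $9,600 = $34,848.
Sum of the years' digits = 8+7+6+5+4+3+2+1 = 36.
Year 1: $34,848 × 8/36 = $7,744. Book value $36,704.
Year 2: $34,848 × 7/36 = $6,776. Book value $29,928.
Year 3: $34,848 × 6/36 = $5,808. Book value $24,120.
Year 4: $34,848 × 5/36 = $4,840. Book value $19,280.
Year 5: $34,848 × 4/36 = $3,872. Book value $15,408.
Year 6: $34,848 × 3/36 = $2,904. Book value $12,504.
Year 7: $34,848 × 2/36 = $1,936. Book value $10,568.
Accumulated through year 7 = $44,448 − $10,568 = $33,880.

$33,880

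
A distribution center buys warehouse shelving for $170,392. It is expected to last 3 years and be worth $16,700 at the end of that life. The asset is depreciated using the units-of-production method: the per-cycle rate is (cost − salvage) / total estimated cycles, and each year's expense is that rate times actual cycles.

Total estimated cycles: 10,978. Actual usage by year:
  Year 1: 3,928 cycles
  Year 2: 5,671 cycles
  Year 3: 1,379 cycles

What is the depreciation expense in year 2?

$79,394

Depreciable base = $170,392 − $16,700 = $153,692.
Rate = $153,692 / 10,978 cycles = $14 per cycle.
Year 1: 3,928 × $14 = $54,992. Book value $115,400.
Year 2: 5,671 × $14 = $79,394. Book value $36,006.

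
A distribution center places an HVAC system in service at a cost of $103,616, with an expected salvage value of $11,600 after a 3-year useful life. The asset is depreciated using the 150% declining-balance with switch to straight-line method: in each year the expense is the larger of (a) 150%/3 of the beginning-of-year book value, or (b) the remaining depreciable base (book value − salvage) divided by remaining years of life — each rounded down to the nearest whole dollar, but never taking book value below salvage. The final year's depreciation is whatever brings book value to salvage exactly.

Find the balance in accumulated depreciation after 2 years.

$77,712

Depreciable base = $103,616 − $11,600 = $92,016.
Year 1: DB = ⌊$103,616 × 150%/3⌋ = $51,808; SL = ⌊$92,016/3⌋ = $30,672 → take DB $51,808. Book value $51,808.
Year 2: DB = ⌊$51,808 × 150%/3⌋ = $25,904; SL = ⌊$40,208/2⌋ = $20,104 → take DB $25,904. Book value $25,904.
Accumulated through year 2 = $103,616 − $25,904 = $77,712.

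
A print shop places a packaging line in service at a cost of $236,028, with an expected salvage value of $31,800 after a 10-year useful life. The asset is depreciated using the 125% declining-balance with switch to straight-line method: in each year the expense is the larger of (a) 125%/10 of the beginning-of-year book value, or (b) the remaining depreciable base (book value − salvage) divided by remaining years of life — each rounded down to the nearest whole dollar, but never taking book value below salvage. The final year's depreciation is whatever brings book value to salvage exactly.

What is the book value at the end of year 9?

Depreciable base = $236,028 − $31,800 = $204,228.
Year 1: DB = ⌊$236,028 × 125%/10⌋ = $29,503; SL = ⌊$204,228/10⌋ = $20,422 → take DB $29,503. Book value $206,525.
Year 2: DB = ⌊$206,525 × 125%/10⌋ = $25,815; SL = ⌊$174,725/9⌋ = $19,413 → take DB $25,815. Book value $180,710.
Year 3: DB = ⌊$180,710 × 125%/10⌋ = $22,588; SL = ⌊$148,910/8⌋ = $18,613 → take DB $22,588. Book value $158,122.
Year 4: DB = ⌊$158,122 × 125%/10⌋ = $19,765; SL = ⌊$126,322/7⌋ = $18,046 → take DB $19,765. Book value $138,357.
Year 5: DB = ⌊$138,357 × 125%/10⌋ = $17,294; SL = ⌊$106,557/6⌋ = $17,759 → take SL $17,759. Book value $120,598.
Year 6: DB = ⌊$120,598 × 125%/10⌋ = $15,074; SL = ⌊$88,798/5⌋ = $17,759 → take SL $17,759. Book value $102,839.
Year 7: DB = ⌊$102,839 × 125%/10⌋ = $12,854; SL = ⌊$71,039/4⌋ = $17,759 → take SL $17,759. Book value $85,080.
Year 8: DB = ⌊$85,080 × 125%/10⌋ = $10,635; SL = ⌊$53,280/3⌋ = $17,760 → take SL $17,760. Book value $67,320.
Year 9: DB = ⌊$67,320 × 125%/10⌋ = $8,415; SL = ⌊$35,520/2⌋ = $17,760 → take SL $17,760. Book value $49,560.

$49,560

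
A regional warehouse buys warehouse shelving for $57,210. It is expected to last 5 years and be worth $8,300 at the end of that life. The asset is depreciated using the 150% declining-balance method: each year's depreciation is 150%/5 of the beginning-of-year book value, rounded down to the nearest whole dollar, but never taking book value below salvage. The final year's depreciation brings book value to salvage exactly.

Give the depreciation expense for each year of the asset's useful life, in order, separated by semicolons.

Depreciable base = $57,210 − $8,300 = $48,910.
Year 1: ⌊$57,210 × 150%/5⌋ = $17,163. Book value $40,047.
Year 2: ⌊$40,047 × 150%/5⌋ = $12,014. Book value $28,033.
Year 3: ⌊$28,033 × 150%/5⌋ = $8,409. Book value $19,624.
Year 4: ⌊$19,624 × 150%/5⌋ = $5,887. Book value $13,737.
Year 5 (final): $13,737 − $8,300 = $5,437. Book value $8,300.

$17,163; $12,014; $8,409; $5,887; $5,437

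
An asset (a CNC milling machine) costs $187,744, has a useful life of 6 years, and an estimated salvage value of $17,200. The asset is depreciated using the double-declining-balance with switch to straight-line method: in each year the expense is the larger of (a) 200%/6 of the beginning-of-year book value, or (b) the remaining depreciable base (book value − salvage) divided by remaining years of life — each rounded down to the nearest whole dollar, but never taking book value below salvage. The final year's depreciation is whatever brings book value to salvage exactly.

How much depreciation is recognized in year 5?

$12,362

Depreciable base = $187,744 − $17,200 = $170,544.
Year 1: DB = ⌊$187,744 × 200%/6⌋ = $62,581; SL = ⌊$170,544/6⌋ = $28,424 → take DB $62,581. Book value $125,163.
Year 2: DB = ⌊$125,163 × 200%/6⌋ = $41,721; SL = ⌊$107,963/5⌋ = $21,592 → take DB $41,721. Book value $83,442.
Year 3: DB = ⌊$83,442 × 200%/6⌋ = $27,814; SL = ⌊$66,242/4⌋ = $16,560 → take DB $27,814. Book value $55,628.
Year 4: DB = ⌊$55,628 × 200%/6⌋ = $18,542; SL = ⌊$38,428/3⌋ = $12,809 → take DB $18,542. Book value $37,086.
Year 5: DB = ⌊$37,086 × 200%/6⌋ = $12,362; SL = ⌊$19,886/2⌋ = $9,943 → take DB $12,362. Book value $24,724.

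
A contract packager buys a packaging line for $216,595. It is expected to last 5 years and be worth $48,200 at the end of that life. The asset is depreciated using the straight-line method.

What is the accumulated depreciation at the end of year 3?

$101,037

Depreciable base = $216,595 − $48,200 = $168,395.
Annual expense = $168,395 / 5 = $33,679.
End of year 1: book value $182,916.
End of year 2: book value $149,237.
End of year 3: book value $115,558.
Accumulated through year 3 = $216,595 − $115,558 = $101,037.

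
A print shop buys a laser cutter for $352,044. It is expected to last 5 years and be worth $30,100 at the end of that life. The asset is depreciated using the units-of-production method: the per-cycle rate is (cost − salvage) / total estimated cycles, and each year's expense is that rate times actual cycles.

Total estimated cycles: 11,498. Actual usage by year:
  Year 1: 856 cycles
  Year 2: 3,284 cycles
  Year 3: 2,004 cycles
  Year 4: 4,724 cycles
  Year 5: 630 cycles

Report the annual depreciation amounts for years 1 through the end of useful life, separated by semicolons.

$23,968; $91,952; $56,112; $132,272; $17,640

Depreciable base = $352,044 − $30,100 = $321,944.
Rate = $321,944 / 11,498 cycles = $28 per cycle.
Year 1: 856 × $28 = $23,968. Book value $328,076.
Year 2: 3,284 × $28 = $91,952. Book value $236,124.
Year 3: 2,004 × $28 = $56,112. Book value $180,012.
Year 4: 4,724 × $28 = $132,272. Book value $47,740.
Year 5: 630 × $28 = $17,640. Book value $30,100.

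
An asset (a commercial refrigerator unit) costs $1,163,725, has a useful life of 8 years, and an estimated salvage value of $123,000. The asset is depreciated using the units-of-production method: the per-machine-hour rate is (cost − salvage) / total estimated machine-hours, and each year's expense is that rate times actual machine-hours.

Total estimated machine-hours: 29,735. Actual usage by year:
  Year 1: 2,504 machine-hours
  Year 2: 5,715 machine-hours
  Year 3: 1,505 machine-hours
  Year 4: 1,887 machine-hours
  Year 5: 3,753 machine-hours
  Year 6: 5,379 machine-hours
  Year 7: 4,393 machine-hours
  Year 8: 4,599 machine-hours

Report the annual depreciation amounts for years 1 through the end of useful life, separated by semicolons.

$87,640; $200,025; $52,675; $66,045; $131,355; $188,265; $153,755; $160,965

Depreciable base = $1,163,725 − $123,000 = $1,040,725.
Rate = $1,040,725 / 29,735 machine-hours = $35 per machine-hour.
Year 1: 2,504 × $35 = $87,640. Book value $1,076,085.
Year 2: 5,715 × $35 = $200,025. Book value $876,060.
Year 3: 1,505 × $35 = $52,675. Book value $823,385.
Year 4: 1,887 × $35 = $66,045. Book value $757,340.
Year 5: 3,753 × $35 = $131,355. Book value $625,985.
Year 6: 5,379 × $35 = $188,265. Book value $437,720.
Year 7: 4,393 × $35 = $153,755. Book value $283,965.
Year 8: 4,599 × $35 = $160,965. Book value $123,000.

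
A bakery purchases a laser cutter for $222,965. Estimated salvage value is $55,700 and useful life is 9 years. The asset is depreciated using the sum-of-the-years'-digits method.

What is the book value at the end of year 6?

$78,002

Depreciable base = $222,965 − $55,700 = $167,265.
Sum of the years' digits = 9+8+7+6+5+4+3+2+1 = 45.
Year 1: $167,265 × 9/45 = $33,453. Book value $189,512.
Year 2: $167,265 × 8/45 = $29,736. Book value $159,776.
Year 3: $167,265 × 7/45 = $26,019. Book value $133,757.
Year 4: $167,265 × 6/45 = $22,302. Book value $111,455.
Year 5: $167,265 × 5/45 = $18,585. Book value $92,870.
Year 6: $167,265 × 4/45 = $14,868. Book value $78,002.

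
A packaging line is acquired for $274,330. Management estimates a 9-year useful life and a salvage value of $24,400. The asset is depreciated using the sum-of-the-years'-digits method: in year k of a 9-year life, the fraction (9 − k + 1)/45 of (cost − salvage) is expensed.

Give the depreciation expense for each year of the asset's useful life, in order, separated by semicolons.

Depreciable base = $274,330 − $24,400 = $249,930.
Sum of the years' digits = 9+8+7+6+5+4+3+2+1 = 45.
Year 1: $249,930 × 9/45 = $49,986. Book value $224,344.
Year 2: $249,930 × 8/45 = $44,432. Book value $179,912.
Year 3: $249,930 × 7/45 = $38,878. Book value $141,034.
Year 4: $249,930 × 6/45 = $33,324. Book value $107,710.
Year 5: $249,930 × 5/45 = $27,770. Book value $79,940.
Year 6: $249,930 × 4/45 = $22,216. Book value $57,724.
Year 7: $249,930 × 3/45 = $16,662. Book value $41,062.
Year 8: $249,930 × 2/45 = $11,108. Book value $29,954.
Year 9: $249,930 × 1/45 = $5,554. Book value $24,400.

$49,986; $44,432; $38,878; $33,324; $27,770; $22,216; $16,662; $11,108; $5,554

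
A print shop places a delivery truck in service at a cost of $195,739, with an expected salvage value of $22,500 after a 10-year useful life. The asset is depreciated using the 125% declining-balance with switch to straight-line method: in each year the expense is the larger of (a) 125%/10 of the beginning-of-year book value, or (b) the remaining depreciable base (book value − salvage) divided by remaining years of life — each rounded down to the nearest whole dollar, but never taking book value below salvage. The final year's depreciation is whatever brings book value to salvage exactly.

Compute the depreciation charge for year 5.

$15,373

Depreciable base = $195,739 − $22,500 = $173,239.
Year 1: DB = ⌊$195,739 × 125%/10⌋ = $24,467; SL = ⌊$173,239/10⌋ = $17,323 → take DB $24,467. Book value $171,272.
Year 2: DB = ⌊$171,272 × 125%/10⌋ = $21,409; SL = ⌊$148,772/9⌋ = $16,530 → take DB $21,409. Book value $149,863.
Year 3: DB = ⌊$149,863 × 125%/10⌋ = $18,732; SL = ⌊$127,363/8⌋ = $15,920 → take DB $18,732. Book value $131,131.
Year 4: DB = ⌊$131,131 × 125%/10⌋ = $16,391; SL = ⌊$108,631/7⌋ = $15,518 → take DB $16,391. Book value $114,740.
Year 5: DB = ⌊$114,740 × 125%/10⌋ = $14,342; SL = ⌊$92,240/6⌋ = $15,373 → take SL $15,373. Book value $99,367.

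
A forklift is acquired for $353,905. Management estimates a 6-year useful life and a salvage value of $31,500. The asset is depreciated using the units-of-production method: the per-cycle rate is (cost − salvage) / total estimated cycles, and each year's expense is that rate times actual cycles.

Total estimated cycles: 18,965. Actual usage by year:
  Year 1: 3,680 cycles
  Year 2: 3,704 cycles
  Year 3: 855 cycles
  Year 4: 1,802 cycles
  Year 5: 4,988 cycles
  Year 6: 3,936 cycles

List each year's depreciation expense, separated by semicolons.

$62,560; $62,968; $14,535; $30,634; $84,796; $66,912

Depreciable base = $353,905 − $31,500 = $322,405.
Rate = $322,405 / 18,965 cycles = $17 per cycle.
Year 1: 3,680 × $17 = $62,560. Book value $291,345.
Year 2: 3,704 × $17 = $62,968. Book value $228,377.
Year 3: 855 × $17 = $14,535. Book value $213,842.
Year 4: 1,802 × $17 = $30,634. Book value $183,208.
Year 5: 4,988 × $17 = $84,796. Book value $98,412.
Year 6: 3,936 × $17 = $66,912. Book value $31,500.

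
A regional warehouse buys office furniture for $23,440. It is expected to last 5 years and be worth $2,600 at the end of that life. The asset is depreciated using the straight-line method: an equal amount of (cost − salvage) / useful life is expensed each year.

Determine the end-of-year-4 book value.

Depreciable base = $23,440 − $2,600 = $20,840.
Annual expense = $20,840 / 5 = $4,168.
End of year 1: book value $19,272.
End of year 2: book value $15,104.
End of year 3: book value $10,936.
End of year 4: book value $6,768.

$6,768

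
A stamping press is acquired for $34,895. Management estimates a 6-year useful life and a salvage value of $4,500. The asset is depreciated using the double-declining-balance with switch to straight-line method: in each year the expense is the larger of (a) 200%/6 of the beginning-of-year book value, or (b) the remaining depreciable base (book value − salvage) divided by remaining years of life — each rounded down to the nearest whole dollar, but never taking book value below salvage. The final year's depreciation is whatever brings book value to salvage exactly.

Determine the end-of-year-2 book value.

$15,510

Depreciable base = $34,895 − $4,500 = $30,395.
Year 1: DB = ⌊$34,895 × 200%/6⌋ = $11,631; SL = ⌊$30,395/6⌋ = $5,065 → take DB $11,631. Book value $23,264.
Year 2: DB = ⌊$23,264 × 200%/6⌋ = $7,754; SL = ⌊$18,764/5⌋ = $3,752 → take DB $7,754. Book value $15,510.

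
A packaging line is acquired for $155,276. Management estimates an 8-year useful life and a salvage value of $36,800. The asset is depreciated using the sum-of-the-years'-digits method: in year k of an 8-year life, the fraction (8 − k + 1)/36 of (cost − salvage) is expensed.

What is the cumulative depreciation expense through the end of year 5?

Depreciable base = $155,276 − $36,800 = $118,476.
Sum of the years' digits = 8+7+6+5+4+3+2+1 = 36.
Year 1: $118,476 × 8/36 = $26,328. Book value $128,948.
Year 2: $118,476 × 7/36 = $23,037. Book value $105,911.
Year 3: $118,476 × 6/36 = $19,746. Book value $86,165.
Year 4: $118,476 × 5/36 = $16,455. Book value $69,710.
Year 5: $118,476 × 4/36 = $13,164. Book value $56,546.
Accumulated through year 5 = $155,276 − $56,546 = $98,730.

$98,730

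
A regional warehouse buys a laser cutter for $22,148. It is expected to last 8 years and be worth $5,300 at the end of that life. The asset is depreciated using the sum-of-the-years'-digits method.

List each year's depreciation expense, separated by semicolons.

Depreciable base = $22,148 − $5,300 = $16,848.
Sum of the years' digits = 8+7+6+5+4+3+2+1 = 36.
Year 1: $16,848 × 8/36 = $3,744. Book value $18,404.
Year 2: $16,848 × 7/36 = $3,276. Book value $15,128.
Year 3: $16,848 × 6/36 = $2,808. Book value $12,320.
Year 4: $16,848 × 5/36 = $2,340. Book value $9,980.
Year 5: $16,848 × 4/36 = $1,872. Book value $8,108.
Year 6: $16,848 × 3/36 = $1,404. Book value $6,704.
Year 7: $16,848 × 2/36 = $936. Book value $5,768.
Year 8: $16,848 × 1/36 = $468. Book value $5,300.

$3,744; $3,276; $2,808; $2,340; $1,872; $1,404; $936; $468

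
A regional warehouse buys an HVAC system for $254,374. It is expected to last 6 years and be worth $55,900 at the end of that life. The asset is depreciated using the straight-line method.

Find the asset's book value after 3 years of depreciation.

Depreciable base = $254,374 − $55,900 = $198,474.
Annual expense = $198,474 / 6 = $33,079.
End of year 1: book value $221,295.
End of year 2: book value $188,216.
End of year 3: book value $155,137.

$155,137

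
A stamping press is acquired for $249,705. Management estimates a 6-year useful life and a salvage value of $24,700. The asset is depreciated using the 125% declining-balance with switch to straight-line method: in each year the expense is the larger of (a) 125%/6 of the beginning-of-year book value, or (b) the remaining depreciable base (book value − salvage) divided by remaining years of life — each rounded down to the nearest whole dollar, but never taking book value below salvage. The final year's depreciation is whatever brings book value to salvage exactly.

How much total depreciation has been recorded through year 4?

$159,105

Depreciable base = $249,705 − $24,700 = $225,005.
Year 1: DB = ⌊$249,705 × 125%/6⌋ = $52,021; SL = ⌊$225,005/6⌋ = $37,500 → take DB $52,021. Book value $197,684.
Year 2: DB = ⌊$197,684 × 125%/6⌋ = $41,184; SL = ⌊$172,984/5⌋ = $34,596 → take DB $41,184. Book value $156,500.
Year 3: DB = ⌊$156,500 × 125%/6⌋ = $32,604; SL = ⌊$131,800/4⌋ = $32,950 → take SL $32,950. Book value $123,550.
Year 4: DB = ⌊$123,550 × 125%/6⌋ = $25,739; SL = ⌊$98,850/3⌋ = $32,950 → take SL $32,950. Book value $90,600.
Accumulated through year 4 = $249,705 − $90,600 = $159,105.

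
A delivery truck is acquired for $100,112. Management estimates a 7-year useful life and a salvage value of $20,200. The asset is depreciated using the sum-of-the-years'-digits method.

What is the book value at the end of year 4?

Depreciable base = $100,112 − $20,200 = $79,912.
Sum of the years' digits = 7+6+5+4+3+2+1 = 28.
Year 1: $79,912 × 7/28 = $19,978. Book value $80,134.
Year 2: $79,912 × 6/28 = $17,124. Book value $63,010.
Year 3: $79,912 × 5/28 = $14,270. Book value $48,740.
Year 4: $79,912 × 4/28 = $11,416. Book value $37,324.

$37,324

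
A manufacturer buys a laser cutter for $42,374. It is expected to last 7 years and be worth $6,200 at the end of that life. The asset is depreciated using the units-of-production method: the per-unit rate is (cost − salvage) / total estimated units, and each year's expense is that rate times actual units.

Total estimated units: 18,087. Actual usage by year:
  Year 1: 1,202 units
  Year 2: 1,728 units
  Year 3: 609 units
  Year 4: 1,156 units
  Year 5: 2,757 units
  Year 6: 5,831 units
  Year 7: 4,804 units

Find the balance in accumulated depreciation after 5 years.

$14,904

Depreciable base = $42,374 − $6,200 = $36,174.
Rate = $36,174 / 18,087 units = $2 per unit.
Year 1: 1,202 × $2 = $2,404. Book value $39,970.
Year 2: 1,728 × $2 = $3,456. Book value $36,514.
Year 3: 609 × $2 = $1,218. Book value $35,296.
Year 4: 1,156 × $2 = $2,312. Book value $32,984.
Year 5: 2,757 × $2 = $5,514. Book value $27,470.
Accumulated through year 5 = $42,374 − $27,470 = $14,904.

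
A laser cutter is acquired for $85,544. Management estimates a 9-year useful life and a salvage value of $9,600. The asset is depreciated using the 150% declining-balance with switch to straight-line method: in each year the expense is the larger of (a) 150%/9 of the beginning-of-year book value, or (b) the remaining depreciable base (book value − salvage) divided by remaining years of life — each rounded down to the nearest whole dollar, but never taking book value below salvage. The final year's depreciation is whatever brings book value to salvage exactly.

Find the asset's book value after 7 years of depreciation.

Depreciable base = $85,544 − $9,600 = $75,944.
Year 1: DB = ⌊$85,544 × 150%/9⌋ = $14,257; SL = ⌊$75,944/9⌋ = $8,438 → take DB $14,257. Book value $71,287.
Year 2: DB = ⌊$71,287 × 150%/9⌋ = $11,881; SL = ⌊$61,687/8⌋ = $7,710 → take DB $11,881. Book value $59,406.
Year 3: DB = ⌊$59,406 × 150%/9⌋ = $9,901; SL = ⌊$49,806/7⌋ = $7,115 → take DB $9,901. Book value $49,505.
Year 4: DB = ⌊$49,505 × 150%/9⌋ = $8,250; SL = ⌊$39,905/6⌋ = $6,650 → take DB $8,250. Book value $41,255.
Year 5: DB = ⌊$41,255 × 150%/9⌋ = $6,875; SL = ⌊$31,655/5⌋ = $6,331 → take DB $6,875. Book value $34,380.
Year 6: DB = ⌊$34,380 × 150%/9⌋ = $5,730; SL = ⌊$24,780/4⌋ = $6,195 → take SL $6,195. Book value $28,185.
Year 7: DB = ⌊$28,185 × 150%/9⌋ = $4,697; SL = ⌊$18,585/3⌋ = $6,195 → take SL $6,195. Book value $21,990.

$21,990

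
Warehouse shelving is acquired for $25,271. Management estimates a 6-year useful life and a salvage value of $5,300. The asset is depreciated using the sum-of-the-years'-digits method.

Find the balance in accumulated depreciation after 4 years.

$17,118

Depreciable base = $25,271 − $5,300 = $19,971.
Sum of the years' digits = 6+5+4+3+2+1 = 21.
Year 1: $19,971 × 6/21 = $5,706. Book value $19,565.
Year 2: $19,971 × 5/21 = $4,755. Book value $14,810.
Year 3: $19,971 × 4/21 = $3,804. Book value $11,006.
Year 4: $19,971 × 3/21 = $2,853. Book value $8,153.
Accumulated through year 4 = $25,271 − $8,153 = $17,118.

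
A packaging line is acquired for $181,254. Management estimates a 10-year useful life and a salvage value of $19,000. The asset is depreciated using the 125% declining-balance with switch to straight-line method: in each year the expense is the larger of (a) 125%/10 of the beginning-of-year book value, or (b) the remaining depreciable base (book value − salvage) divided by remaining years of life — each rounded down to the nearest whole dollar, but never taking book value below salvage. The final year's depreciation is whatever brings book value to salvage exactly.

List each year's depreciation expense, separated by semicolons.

$22,656; $19,824; $17,346; $15,178; $14,541; $14,541; $14,542; $14,542; $14,542; $14,542

Depreciable base = $181,254 − $19,000 = $162,254.
Year 1: DB = ⌊$181,254 × 125%/10⌋ = $22,656; SL = ⌊$162,254/10⌋ = $16,225 → take DB $22,656. Book value $158,598.
Year 2: DB = ⌊$158,598 × 125%/10⌋ = $19,824; SL = ⌊$139,598/9⌋ = $15,510 → take DB $19,824. Book value $138,774.
Year 3: DB = ⌊$138,774 × 125%/10⌋ = $17,346; SL = ⌊$119,774/8⌋ = $14,971 → take DB $17,346. Book value $121,428.
Year 4: DB = ⌊$121,428 × 125%/10⌋ = $15,178; SL = ⌊$102,428/7⌋ = $14,632 → take DB $15,178. Book value $106,250.
Year 5: DB = ⌊$106,250 × 125%/10⌋ = $13,281; SL = ⌊$87,250/6⌋ = $14,541 → take SL $14,541. Book value $91,709.
Year 6: DB = ⌊$91,709 × 125%/10⌋ = $11,463; SL = ⌊$72,709/5⌋ = $14,541 → take SL $14,541. Book value $77,168.
Year 7: DB = ⌊$77,168 × 125%/10⌋ = $9,646; SL = ⌊$58,168/4⌋ = $14,542 → take SL $14,542. Book value $62,626.
Year 8: DB = ⌊$62,626 × 125%/10⌋ = $7,828; SL = ⌊$43,626/3⌋ = $14,542 → take SL $14,542. Book value $48,084.
Year 9: DB = ⌊$48,084 × 125%/10⌋ = $6,010; SL = ⌊$29,084/2⌋ = $14,542 → take SL $14,542. Book value $33,542.
Year 10 (final): $33,542 − $19,000 = $14,542. Book value $19,000.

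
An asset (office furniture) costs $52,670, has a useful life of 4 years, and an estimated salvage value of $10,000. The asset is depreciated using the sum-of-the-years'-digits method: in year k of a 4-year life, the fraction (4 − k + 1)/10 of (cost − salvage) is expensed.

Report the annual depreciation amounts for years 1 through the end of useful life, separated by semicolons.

Depreciable base = $52,670 − $10,000 = $42,670.
Sum of the years' digits = 4+3+2+1 = 10.
Year 1: $42,670 × 4/10 = $17,068. Book value $35,602.
Year 2: $42,670 × 3/10 = $12,801. Book value $22,801.
Year 3: $42,670 × 2/10 = $8,534. Book value $14,267.
Year 4: $42,670 × 1/10 = $4,267. Book value $10,000.

$17,068; $12,801; $8,534; $4,267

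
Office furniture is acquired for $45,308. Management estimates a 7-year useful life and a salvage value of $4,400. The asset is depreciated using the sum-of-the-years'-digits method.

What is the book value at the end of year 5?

Depreciable base = $45,308 − $4,400 = $40,908.
Sum of the years' digits = 7+6+5+4+3+2+1 = 28.
Year 1: $40,908 × 7/28 = $10,227. Book value $35,081.
Year 2: $40,908 × 6/28 = $8,766. Book value $26,315.
Year 3: $40,908 × 5/28 = $7,305. Book value $19,010.
Year 4: $40,908 × 4/28 = $5,844. Book value $13,166.
Year 5: $40,908 × 3/28 = $4,383. Book value $8,783.

$8,783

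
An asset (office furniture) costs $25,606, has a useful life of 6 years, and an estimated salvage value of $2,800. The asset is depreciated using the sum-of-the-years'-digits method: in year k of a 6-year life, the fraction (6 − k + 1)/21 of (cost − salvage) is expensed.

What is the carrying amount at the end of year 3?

Depreciable base = $25,606 − $2,800 = $22,806.
Sum of the years' digits = 6+5+4+3+2+1 = 21.
Year 1: $22,806 × 6/21 = $6,516. Book value $19,090.
Year 2: $22,806 × 5/21 = $5,430. Book value $13,660.
Year 3: $22,806 × 4/21 = $4,344. Book value $9,316.

$9,316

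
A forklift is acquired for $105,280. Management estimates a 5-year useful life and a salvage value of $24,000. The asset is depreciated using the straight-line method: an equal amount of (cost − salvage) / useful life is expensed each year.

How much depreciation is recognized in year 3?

$16,256

Depreciable base = $105,280 − $24,000 = $81,280.
Annual expense = $81,280 / 5 = $16,256.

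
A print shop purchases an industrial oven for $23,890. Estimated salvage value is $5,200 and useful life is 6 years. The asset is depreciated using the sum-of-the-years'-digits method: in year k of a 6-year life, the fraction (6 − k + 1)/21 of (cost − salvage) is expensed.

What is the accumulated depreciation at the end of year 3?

Depreciable base = $23,890 − $5,200 = $18,690.
Sum of the years' digits = 6+5+4+3+2+1 = 21.
Year 1: $18,690 × 6/21 = $5,340. Book value $18,550.
Year 2: $18,690 × 5/21 = $4,450. Book value $14,100.
Year 3: $18,690 × 4/21 = $3,560. Book value $10,540.
Accumulated through year 3 = $23,890 − $10,540 = $13,350.

$13,350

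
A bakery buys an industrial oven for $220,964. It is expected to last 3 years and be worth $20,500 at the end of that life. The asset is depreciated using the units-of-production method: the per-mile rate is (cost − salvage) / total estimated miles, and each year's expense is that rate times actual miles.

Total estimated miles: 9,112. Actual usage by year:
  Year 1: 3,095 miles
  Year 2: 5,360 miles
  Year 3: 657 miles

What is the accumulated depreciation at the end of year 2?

$186,010

Depreciable base = $220,964 − $20,500 = $200,464.
Rate = $200,464 / 9,112 miles = $22 per mile.
Year 1: 3,095 × $22 = $68,090. Book value $152,874.
Year 2: 5,360 × $22 = $117,920. Book value $34,954.
Accumulated through year 2 = $220,964 − $34,954 = $186,010.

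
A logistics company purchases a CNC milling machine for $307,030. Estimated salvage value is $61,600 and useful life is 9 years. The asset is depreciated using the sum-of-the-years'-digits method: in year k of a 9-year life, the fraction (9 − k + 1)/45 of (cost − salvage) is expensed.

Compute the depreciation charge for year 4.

$32,724

Depreciable base = $307,030 − $61,600 = $245,430.
Sum of the years' digits = 9+8+7+6+5+4+3+2+1 = 45.
Year 1: $245,430 × 9/45 = $49,086. Book value $257,944.
Year 2: $245,430 × 8/45 = $43,632. Book value $214,312.
Year 3: $245,430 × 7/45 = $38,178. Book value $176,134.
Year 4: $245,430 × 6/45 = $32,724. Book value $143,410.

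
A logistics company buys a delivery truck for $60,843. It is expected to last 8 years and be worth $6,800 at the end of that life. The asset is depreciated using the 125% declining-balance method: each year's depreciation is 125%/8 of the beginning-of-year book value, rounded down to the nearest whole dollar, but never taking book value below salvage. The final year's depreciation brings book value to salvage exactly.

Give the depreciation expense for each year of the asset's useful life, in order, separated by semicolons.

Depreciable base = $60,843 − $6,800 = $54,043.
Year 1: ⌊$60,843 × 125%/8⌋ = $9,506. Book value $51,337.
Year 2: ⌊$51,337 × 125%/8⌋ = $8,021. Book value $43,316.
Year 3: ⌊$43,316 × 125%/8⌋ = $6,768. Book value $36,548.
Year 4: ⌊$36,548 × 125%/8⌋ = $5,710. Book value $30,838.
Year 5: ⌊$30,838 × 125%/8⌋ = $4,818. Book value $26,020.
Year 6: ⌊$26,020 × 125%/8⌋ = $4,065. Book value $21,955.
Year 7: ⌊$21,955 × 125%/8⌋ = $3,430. Book value $18,525.
Year 8 (final): $18,525 − $6,800 = $11,725. Book value $6,800.

$9,506; $8,021; $6,768; $5,710; $4,818; $4,065; $3,430; $11,725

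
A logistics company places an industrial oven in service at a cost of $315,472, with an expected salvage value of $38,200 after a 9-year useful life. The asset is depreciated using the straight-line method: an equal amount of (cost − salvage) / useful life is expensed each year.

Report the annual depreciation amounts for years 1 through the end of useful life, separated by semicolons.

Depreciable base = $315,472 − $38,200 = $277,272.
Annual expense = $277,272 / 9 = $30,808.
End of year 1: book value $284,664.
End of year 2: book value $253,856.
End of year 3: book value $223,048.
End of year 4: book value $192,240.
End of year 5: book value $161,432.
End of year 6: book value $130,624.
End of year 7: book value $99,816.
End of year 8: book value $69,008.
End of year 9: book value $38,200.

$30,808; $30,808; $30,808; $30,808; $30,808; $30,808; $30,808; $30,808; $30,808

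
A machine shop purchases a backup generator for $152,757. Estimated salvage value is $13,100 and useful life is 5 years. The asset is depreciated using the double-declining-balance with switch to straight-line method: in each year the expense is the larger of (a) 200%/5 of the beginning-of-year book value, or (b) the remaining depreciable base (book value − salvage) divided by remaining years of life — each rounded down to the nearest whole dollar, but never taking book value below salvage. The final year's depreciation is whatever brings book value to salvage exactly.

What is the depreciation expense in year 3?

$21,997

Depreciable base = $152,757 − $13,100 = $139,657.
Year 1: DB = ⌊$152,757 × 200%/5⌋ = $61,102; SL = ⌊$139,657/5⌋ = $27,931 → take DB $61,102. Book value $91,655.
Year 2: DB = ⌊$91,655 × 200%/5⌋ = $36,662; SL = ⌊$78,555/4⌋ = $19,638 → take DB $36,662. Book value $54,993.
Year 3: DB = ⌊$54,993 × 200%/5⌋ = $21,997; SL = ⌊$41,893/3⌋ = $13,964 → take DB $21,997. Book value $32,996.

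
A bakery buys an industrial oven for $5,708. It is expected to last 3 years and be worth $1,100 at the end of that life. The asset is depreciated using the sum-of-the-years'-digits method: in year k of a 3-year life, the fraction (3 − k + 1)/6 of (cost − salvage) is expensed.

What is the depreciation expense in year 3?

$768

Depreciable base = $5,708 − $1,100 = $4,608.
Sum of the years' digits = 3+2+1 = 6.
Year 1: $4,608 × 3/6 = $2,304. Book value $3,404.
Year 2: $4,608 × 2/6 = $1,536. Book value $1,868.
Year 3: $4,608 × 1/6 = $768. Book value $1,100.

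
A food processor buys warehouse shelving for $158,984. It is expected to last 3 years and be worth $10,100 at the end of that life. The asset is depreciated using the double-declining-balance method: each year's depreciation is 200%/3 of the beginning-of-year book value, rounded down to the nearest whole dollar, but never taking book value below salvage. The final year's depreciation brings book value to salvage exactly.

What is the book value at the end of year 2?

Depreciable base = $158,984 − $10,100 = $148,884.
Year 1: ⌊$158,984 × 200%/3⌋ = $105,989. Book value $52,995.
Year 2: ⌊$52,995 × 200%/3⌋ = $35,330. Book value $17,665.

$17,665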